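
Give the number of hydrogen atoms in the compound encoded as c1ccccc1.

Hydrogens are implicit in SMILES; fill each atom to its normal valence:
  6 × C (aromatic): 1 H each → 6
  Total hydrogens = 6.

6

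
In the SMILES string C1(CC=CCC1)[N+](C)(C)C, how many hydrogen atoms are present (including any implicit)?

Hydrogens are implicit in SMILES; fill each atom to its normal valence:
  3 × C: 3 H each → 9
  3 × C: 2 H each → 6
  3 × C: 1 H each → 3
  1 × N (charge +1): no H
  Total hydrogens = 18.

18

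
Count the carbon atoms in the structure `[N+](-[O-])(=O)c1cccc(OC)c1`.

7

The symbol for carbon appears 7 times in the SMILES. Lowercase c denotes aromatic carbon and counts toward C.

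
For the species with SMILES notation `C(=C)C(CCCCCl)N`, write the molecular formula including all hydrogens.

Heavy atoms from the SMILES: 7 C, 1 Cl, 1 N.
Implicit hydrogens by atom environment:
  5 × C: 2 H each → 10
  2 × C: 1 H each → 2
  1 × Cl: no H
  1 × N: 2 H
  Total hydrogens = 14.
Molecular formula: C7H14ClN

C7H14ClN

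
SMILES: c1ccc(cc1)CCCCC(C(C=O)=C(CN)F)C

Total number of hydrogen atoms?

Hydrogens are implicit in SMILES; fill each atom to its normal valence:
  5 × C: 2 H each → 10
  5 × C (aromatic): 1 H each → 5
  2 × C: 1 H each → 2
  2 × C: no H
  1 × C: 3 H
  1 × C (aromatic): no H
  1 × F: no H
  1 × N: 2 H
  1 × O: no H
  Total hydrogens = 22.

22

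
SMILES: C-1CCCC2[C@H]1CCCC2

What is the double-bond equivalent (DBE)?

2

Molecular formula from the SMILES: C10H18.
DoU = (2C + 2 + N − H − X)/2 = (2·10 + 2 + 0 − 18 − 0)/2 = 4/2 = 2.
(Structurally: 2 ring(s) + 0 π bond(s) = 2.)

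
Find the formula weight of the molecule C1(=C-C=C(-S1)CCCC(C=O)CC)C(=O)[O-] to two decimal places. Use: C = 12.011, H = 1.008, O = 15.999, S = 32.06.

239.31

Molecular formula: C12H15O3S-.
M = 12×12.011 + 15×1.008 + 3×15.999 + 1×32.06 = 239.31 g/mol.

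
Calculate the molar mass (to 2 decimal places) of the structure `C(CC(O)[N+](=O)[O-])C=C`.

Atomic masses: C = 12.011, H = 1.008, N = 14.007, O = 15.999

131.13

Molecular formula: C5H9NO3.
M = 5×12.011 + 9×1.008 + 1×14.007 + 3×15.999 = 131.13 g/mol.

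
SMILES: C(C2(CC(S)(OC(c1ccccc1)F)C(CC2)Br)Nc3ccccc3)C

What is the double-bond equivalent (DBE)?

Molecular formula from the SMILES: C21H25BrFNOS.
DoU = (2C + 2 + N − H − X)/2 = (2·21 + 2 + 1 − 25 − 2)/2 = 18/2 = 9.
(Structurally: 3 ring(s) + 6 π bond(s) = 9.)

9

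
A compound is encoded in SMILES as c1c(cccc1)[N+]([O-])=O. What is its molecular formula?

C6H5NO2

Heavy atoms from the SMILES: 6 C, 1 N, 2 O.
Implicit hydrogens by atom environment:
  5 × C (aromatic): 1 H each → 5
  1 × C (aromatic): no H
  1 × N (charge +1): no H
  1 × O: no H
  1 × O (charge -1): no H
  Total hydrogens = 5.
Molecular formula: C6H5NO2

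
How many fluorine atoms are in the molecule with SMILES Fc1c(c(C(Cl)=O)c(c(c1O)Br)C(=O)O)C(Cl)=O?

The symbol for fluorine appears 1 time in the SMILES.

1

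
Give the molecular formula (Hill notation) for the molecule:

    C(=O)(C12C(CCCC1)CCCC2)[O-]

C11H17O2-

Heavy atoms from the SMILES: 11 C, 2 O.
Implicit hydrogens by atom environment:
  8 × C: 2 H each → 16
  2 × C: no H
  1 × C: 1 H
  1 × O: no H
  1 × O (charge -1): no H
  Total hydrogens = 17.
Net charge -1.
Molecular formula: C11H17O2-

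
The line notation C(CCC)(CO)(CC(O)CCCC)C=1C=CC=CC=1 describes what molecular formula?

C17H28O2

Heavy atoms from the SMILES: 17 C, 2 O.
Implicit hydrogens by atom environment:
  7 × C: 2 H each → 14
  5 × C (aromatic): 1 H each → 5
  2 × C: 3 H each → 6
  2 × O: 1 H each → 2
  1 × C: 1 H
  1 × C: no H
  1 × C (aromatic): no H
  Total hydrogens = 28.
Molecular formula: C17H28O2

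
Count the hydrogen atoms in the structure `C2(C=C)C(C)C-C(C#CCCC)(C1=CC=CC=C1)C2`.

24

Hydrogens are implicit in SMILES; fill each atom to its normal valence:
  5 × C: 2 H each → 10
  5 × C (aromatic): 1 H each → 5
  3 × C: 1 H each → 3
  3 × C: no H
  2 × C: 3 H each → 6
  1 × C (aromatic): no H
  Total hydrogens = 24.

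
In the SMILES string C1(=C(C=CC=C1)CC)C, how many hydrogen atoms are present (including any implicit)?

12

Hydrogens are implicit in SMILES; fill each atom to its normal valence:
  4 × C (aromatic): 1 H each → 4
  2 × C: 3 H each → 6
  2 × C (aromatic): no H
  1 × C: 2 H
  Total hydrogens = 12.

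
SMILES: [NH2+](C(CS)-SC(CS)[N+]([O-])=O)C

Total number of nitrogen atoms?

2

The symbol for nitrogen appears 2 times in the SMILES.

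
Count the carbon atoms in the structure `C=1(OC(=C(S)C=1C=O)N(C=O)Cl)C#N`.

The symbol for carbon appears 7 times in the SMILES. (Cl is a single chlorine, not C + l.)

7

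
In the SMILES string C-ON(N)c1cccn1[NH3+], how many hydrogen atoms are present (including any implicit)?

Hydrogens are implicit in SMILES; fill each atom to its normal valence:
  3 × C (aromatic): 1 H each → 3
  1 × C: 3 H
  1 × C (aromatic): no H
  1 × N (charge +1): 3 H
  1 × N: 2 H
  1 × N (aromatic): no H
  1 × N: no H
  1 × O: no H
  Total hydrogens = 11.

11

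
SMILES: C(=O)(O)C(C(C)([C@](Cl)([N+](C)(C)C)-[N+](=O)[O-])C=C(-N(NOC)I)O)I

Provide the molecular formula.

C11H20ClI2N4O6+

Heavy atoms from the SMILES: 11 C, 1 Cl, 2 I, 4 N, 6 O.
Implicit hydrogens by atom environment:
  5 × C: 3 H each → 15
  4 × C: no H
  3 × O: no H
  2 × C: 1 H each → 2
  2 × I: no H
  2 × N (charge +1): no H
  2 × O: 1 H each → 2
  1 × Cl: no H
  1 × N: 1 H
  1 × N: no H
  1 × O (charge -1): no H
  Total hydrogens = 20.
Net charge +1.
Molecular formula: C11H20ClI2N4O6+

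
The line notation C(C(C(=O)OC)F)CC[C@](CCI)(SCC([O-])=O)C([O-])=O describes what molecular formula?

[C12H16FIO6S]2-

Heavy atoms from the SMILES: 12 C, 1 F, 1 I, 6 O, 1 S.
Implicit hydrogens by atom environment:
  6 × C: 2 H each → 12
  4 × C: no H
  4 × O: no H
  2 × O (charge -1): no H
  1 × C: 3 H
  1 × C: 1 H
  1 × F: no H
  1 × I: no H
  1 × S: no H
  Total hydrogens = 16.
Net charge -2.
Molecular formula: [C12H16FIO6S]2-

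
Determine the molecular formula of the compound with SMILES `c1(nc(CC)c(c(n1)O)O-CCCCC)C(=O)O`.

Heavy atoms from the SMILES: 12 C, 2 N, 4 O.
Implicit hydrogens by atom environment:
  5 × C: 2 H each → 10
  4 × C (aromatic): no H
  2 × C: 3 H each → 6
  2 × N (aromatic): no H
  2 × O: 1 H each → 2
  2 × O: no H
  1 × C: no H
  Total hydrogens = 18.
Molecular formula: C12H18N2O4

C12H18N2O4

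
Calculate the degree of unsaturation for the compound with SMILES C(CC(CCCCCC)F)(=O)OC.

1

Molecular formula from the SMILES: C10H19FO2.
DoU = (2C + 2 + N − H − X)/2 = (2·10 + 2 + 0 − 19 − 1)/2 = 2/2 = 1.
(Structurally: 0 ring(s) + 1 π bond(s) = 1.)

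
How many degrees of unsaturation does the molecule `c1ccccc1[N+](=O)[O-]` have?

Molecular formula from the SMILES: C6H5NO2.
DoU = (2C + 2 + N − H − X)/2 = (2·6 + 2 + 1 − 5 − 0)/2 = 10/2 = 5.
(Structurally: 1 ring(s) + 4 π bond(s) = 5.)

5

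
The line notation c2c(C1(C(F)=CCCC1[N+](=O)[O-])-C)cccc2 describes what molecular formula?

Heavy atoms from the SMILES: 13 C, 1 F, 1 N, 2 O.
Implicit hydrogens by atom environment:
  5 × C (aromatic): 1 H each → 5
  2 × C: 2 H each → 4
  2 × C: 1 H each → 2
  2 × C: no H
  1 × C: 3 H
  1 × C (aromatic): no H
  1 × F: no H
  1 × N (charge +1): no H
  1 × O: no H
  1 × O (charge -1): no H
  Total hydrogens = 14.
Molecular formula: C13H14FNO2

C13H14FNO2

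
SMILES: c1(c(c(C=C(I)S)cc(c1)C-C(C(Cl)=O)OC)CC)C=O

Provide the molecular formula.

Heavy atoms from the SMILES: 15 C, 1 Cl, 1 I, 3 O, 1 S.
Implicit hydrogens by atom environment:
  4 × C (aromatic): no H
  3 × C: 1 H each → 3
  3 × O: no H
  2 × C: 3 H each → 6
  2 × C: 2 H each → 4
  2 × C (aromatic): 1 H each → 2
  2 × C: no H
  1 × Cl: no H
  1 × I: no H
  1 × S: 1 H
  Total hydrogens = 16.
Molecular formula: C15H16ClIO3S

C15H16ClIO3S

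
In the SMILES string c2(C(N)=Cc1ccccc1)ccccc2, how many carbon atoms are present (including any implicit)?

The symbol for carbon appears 14 times in the SMILES. Lowercase c denotes aromatic carbon and counts toward C.

14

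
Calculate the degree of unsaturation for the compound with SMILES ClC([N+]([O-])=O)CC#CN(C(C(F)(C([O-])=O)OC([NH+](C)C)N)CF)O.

Molecular formula from the SMILES: C11H17ClF2N4O6.
DoU = (2C + 2 + N − H − X)/2 = (2·11 + 2 + 4 − 17 − 3)/2 = 8/2 = 4.
(Structurally: 0 ring(s) + 4 π bond(s) = 4.)

4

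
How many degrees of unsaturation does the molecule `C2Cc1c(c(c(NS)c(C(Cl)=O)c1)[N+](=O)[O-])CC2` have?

7

Molecular formula from the SMILES: C11H11ClN2O3S.
DoU = (2C + 2 + N − H − X)/2 = (2·11 + 2 + 2 − 11 − 1)/2 = 14/2 = 7.
(Structurally: 2 ring(s) + 5 π bond(s) = 7.)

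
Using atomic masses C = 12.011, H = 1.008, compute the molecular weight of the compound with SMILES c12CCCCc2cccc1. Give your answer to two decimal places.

Molecular formula: C10H12.
M = 10×12.011 + 12×1.008 = 132.21 g/mol.

132.21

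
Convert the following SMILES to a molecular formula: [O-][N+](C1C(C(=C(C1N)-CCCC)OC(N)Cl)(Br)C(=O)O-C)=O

Heavy atoms from the SMILES: 1 Br, 12 C, 1 Cl, 3 N, 5 O.
Implicit hydrogens by atom environment:
  4 × C: no H
  4 × O: no H
  3 × C: 2 H each → 6
  3 × C: 1 H each → 3
  2 × C: 3 H each → 6
  2 × N: 2 H each → 4
  1 × Br: no H
  1 × Cl: no H
  1 × N (charge +1): no H
  1 × O (charge -1): no H
  Total hydrogens = 19.
Molecular formula: C12H19BrClN3O5

C12H19BrClN3O5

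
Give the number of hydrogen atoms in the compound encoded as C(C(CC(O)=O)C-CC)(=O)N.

13

Hydrogens are implicit in SMILES; fill each atom to its normal valence:
  3 × C: 2 H each → 6
  2 × C: no H
  2 × O: no H
  1 × C: 3 H
  1 × C: 1 H
  1 × N: 2 H
  1 × O: 1 H
  Total hydrogens = 13.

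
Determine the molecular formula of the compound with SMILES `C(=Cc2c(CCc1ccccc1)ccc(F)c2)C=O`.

Heavy atoms from the SMILES: 17 C, 1 F, 1 O.
Implicit hydrogens by atom environment:
  8 × C (aromatic): 1 H each → 8
  4 × C (aromatic): no H
  3 × C: 1 H each → 3
  2 × C: 2 H each → 4
  1 × F: no H
  1 × O: no H
  Total hydrogens = 15.
Molecular formula: C17H15FO

C17H15FO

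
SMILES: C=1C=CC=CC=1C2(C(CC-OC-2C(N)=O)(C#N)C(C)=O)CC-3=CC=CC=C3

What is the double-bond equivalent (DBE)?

Molecular formula from the SMILES: C22H22N2O3.
DoU = (2C + 2 + N − H − X)/2 = (2·22 + 2 + 2 − 22 − 0)/2 = 26/2 = 13.
(Structurally: 3 ring(s) + 10 π bond(s) = 13.)

13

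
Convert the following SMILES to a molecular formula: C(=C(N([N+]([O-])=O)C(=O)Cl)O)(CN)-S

Heavy atoms from the SMILES: 4 C, 1 Cl, 3 N, 4 O, 1 S.
Implicit hydrogens by atom environment:
  3 × C: no H
  2 × O: no H
  1 × C: 2 H
  1 × Cl: no H
  1 × N: 2 H
  1 × N: no H
  1 × N (charge +1): no H
  1 × O: 1 H
  1 × O (charge -1): no H
  1 × S: 1 H
  Total hydrogens = 6.
Molecular formula: C4H6ClN3O4S

C4H6ClN3O4S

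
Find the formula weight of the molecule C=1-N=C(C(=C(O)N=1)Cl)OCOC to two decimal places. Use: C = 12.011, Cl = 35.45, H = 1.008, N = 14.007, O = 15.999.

190.58

Molecular formula: C6H7ClN2O3.
M = 6×12.011 + 1×35.45 + 7×1.008 + 2×14.007 + 3×15.999 = 190.58 g/mol.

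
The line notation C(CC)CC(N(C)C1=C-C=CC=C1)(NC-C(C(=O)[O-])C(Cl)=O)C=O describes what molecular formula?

C17H22ClN2O4-

Heavy atoms from the SMILES: 17 C, 1 Cl, 2 N, 4 O.
Implicit hydrogens by atom environment:
  5 × C (aromatic): 1 H each → 5
  4 × C: 2 H each → 8
  3 × C: no H
  3 × O: no H
  2 × C: 3 H each → 6
  2 × C: 1 H each → 2
  1 × C (aromatic): no H
  1 × Cl: no H
  1 × N: 1 H
  1 × N: no H
  1 × O (charge -1): no H
  Total hydrogens = 22.
Net charge -1.
Molecular formula: C17H22ClN2O4-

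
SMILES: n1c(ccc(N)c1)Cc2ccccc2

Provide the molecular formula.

C12H12N2

Heavy atoms from the SMILES: 12 C, 2 N.
Implicit hydrogens by atom environment:
  8 × C (aromatic): 1 H each → 8
  3 × C (aromatic): no H
  1 × C: 2 H
  1 × N: 2 H
  1 × N (aromatic): no H
  Total hydrogens = 12.
Molecular formula: C12H12N2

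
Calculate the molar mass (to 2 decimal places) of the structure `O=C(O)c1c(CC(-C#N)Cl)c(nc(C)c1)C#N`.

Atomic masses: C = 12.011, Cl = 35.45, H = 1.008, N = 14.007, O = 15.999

249.65

Molecular formula: C11H8ClN3O2.
M = 11×12.011 + 1×35.45 + 8×1.008 + 3×14.007 + 2×15.999 = 249.65 g/mol.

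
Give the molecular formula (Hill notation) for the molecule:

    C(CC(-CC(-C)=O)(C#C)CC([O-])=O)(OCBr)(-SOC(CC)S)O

C14H20BrO6S2-

Heavy atoms from the SMILES: 1 Br, 14 C, 6 O, 2 S.
Implicit hydrogens by atom environment:
  5 × C: 2 H each → 10
  5 × C: no H
  4 × O: no H
  2 × C: 3 H each → 6
  2 × C: 1 H each → 2
  1 × Br: no H
  1 × O: 1 H
  1 × O (charge -1): no H
  1 × S: 1 H
  1 × S: no H
  Total hydrogens = 20.
Net charge -1.
Molecular formula: C14H20BrO6S2-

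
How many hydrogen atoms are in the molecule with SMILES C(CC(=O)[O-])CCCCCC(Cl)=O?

Hydrogens are implicit in SMILES; fill each atom to its normal valence:
  7 × C: 2 H each → 14
  2 × C: no H
  2 × O: no H
  1 × Cl: no H
  1 × O (charge -1): no H
  Total hydrogens = 14.

14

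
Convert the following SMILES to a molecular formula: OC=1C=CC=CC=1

Heavy atoms from the SMILES: 6 C, 1 O.
Implicit hydrogens by atom environment:
  5 × C (aromatic): 1 H each → 5
  1 × C (aromatic): no H
  1 × O: 1 H
  Total hydrogens = 6.
Molecular formula: C6H6O

C6H6O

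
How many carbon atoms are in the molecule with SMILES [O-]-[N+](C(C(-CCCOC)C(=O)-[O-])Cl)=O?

The symbol for carbon appears 7 times in the SMILES. (Cl is a single chlorine, not C + l.)

7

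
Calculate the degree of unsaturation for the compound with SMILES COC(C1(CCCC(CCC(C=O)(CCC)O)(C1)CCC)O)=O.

3

Molecular formula from the SMILES: C18H32O5.
DoU = (2C + 2 + N − H − X)/2 = (2·18 + 2 + 0 − 32 − 0)/2 = 6/2 = 3.
(Structurally: 1 ring(s) + 2 π bond(s) = 3.)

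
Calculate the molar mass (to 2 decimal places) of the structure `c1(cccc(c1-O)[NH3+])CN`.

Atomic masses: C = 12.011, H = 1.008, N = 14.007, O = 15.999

139.18

Molecular formula: C7H11N2O+.
M = 7×12.011 + 11×1.008 + 2×14.007 + 1×15.999 = 139.18 g/mol.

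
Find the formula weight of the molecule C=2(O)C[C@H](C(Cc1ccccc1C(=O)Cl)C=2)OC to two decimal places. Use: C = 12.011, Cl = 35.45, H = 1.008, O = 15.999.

Molecular formula: C14H15ClO3.
M = 14×12.011 + 1×35.45 + 15×1.008 + 3×15.999 = 266.72 g/mol.

266.72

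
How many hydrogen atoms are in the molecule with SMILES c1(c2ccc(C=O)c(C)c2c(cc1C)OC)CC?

18

Hydrogens are implicit in SMILES; fill each atom to its normal valence:
  7 × C (aromatic): no H
  4 × C: 3 H each → 12
  3 × C (aromatic): 1 H each → 3
  2 × O: no H
  1 × C: 2 H
  1 × C: 1 H
  Total hydrogens = 18.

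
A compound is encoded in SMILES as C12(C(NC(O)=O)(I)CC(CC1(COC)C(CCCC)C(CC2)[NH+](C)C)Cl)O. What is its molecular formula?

Heavy atoms from the SMILES: 19 C, 1 Cl, 1 I, 2 N, 4 O.
Implicit hydrogens by atom environment:
  8 × C: 2 H each → 16
  4 × C: 3 H each → 12
  4 × C: no H
  3 × C: 1 H each → 3
  2 × O: 1 H each → 2
  2 × O: no H
  1 × Cl: no H
  1 × I: no H
  1 × N (charge +1): 1 H
  1 × N: 1 H
  Total hydrogens = 35.
Net charge +1.
Molecular formula: C19H35ClIN2O4+

C19H35ClIN2O4+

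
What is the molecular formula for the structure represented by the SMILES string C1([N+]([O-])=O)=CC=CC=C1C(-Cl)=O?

C7H4ClNO3

Heavy atoms from the SMILES: 7 C, 1 Cl, 1 N, 3 O.
Implicit hydrogens by atom environment:
  4 × C (aromatic): 1 H each → 4
  2 × C (aromatic): no H
  2 × O: no H
  1 × C: no H
  1 × Cl: no H
  1 × N (charge +1): no H
  1 × O (charge -1): no H
  Total hydrogens = 4.
Molecular formula: C7H4ClNO3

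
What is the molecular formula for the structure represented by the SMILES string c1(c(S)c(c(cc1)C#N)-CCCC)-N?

C11H14N2S

Heavy atoms from the SMILES: 11 C, 2 N, 1 S.
Implicit hydrogens by atom environment:
  4 × C (aromatic): no H
  3 × C: 2 H each → 6
  2 × C (aromatic): 1 H each → 2
  1 × C: 3 H
  1 × C: no H
  1 × N: 2 H
  1 × N: no H
  1 × S: 1 H
  Total hydrogens = 14.
Molecular formula: C11H14N2S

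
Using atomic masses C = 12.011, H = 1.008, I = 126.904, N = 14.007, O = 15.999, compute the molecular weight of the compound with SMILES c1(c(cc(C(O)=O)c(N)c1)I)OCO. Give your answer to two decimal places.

Molecular formula: C8H8INO4.
M = 8×12.011 + 8×1.008 + 1×126.904 + 1×14.007 + 4×15.999 = 309.06 g/mol.

309.06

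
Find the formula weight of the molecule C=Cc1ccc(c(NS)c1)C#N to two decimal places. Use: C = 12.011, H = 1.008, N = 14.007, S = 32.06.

Molecular formula: C9H8N2S.
M = 9×12.011 + 8×1.008 + 2×14.007 + 1×32.06 = 176.24 g/mol.

176.24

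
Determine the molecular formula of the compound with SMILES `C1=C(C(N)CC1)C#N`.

C6H8N2

Heavy atoms from the SMILES: 6 C, 2 N.
Implicit hydrogens by atom environment:
  2 × C: 2 H each → 4
  2 × C: 1 H each → 2
  2 × C: no H
  1 × N: 2 H
  1 × N: no H
  Total hydrogens = 8.
Molecular formula: C6H8N2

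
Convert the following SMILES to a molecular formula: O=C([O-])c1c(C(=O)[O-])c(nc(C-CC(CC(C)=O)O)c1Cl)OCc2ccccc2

[C20H18ClNO7]2-

Heavy atoms from the SMILES: 20 C, 1 Cl, 1 N, 7 O.
Implicit hydrogens by atom environment:
  6 × C (aromatic): no H
  5 × C (aromatic): 1 H each → 5
  4 × C: 2 H each → 8
  4 × O: no H
  3 × C: no H
  2 × O (charge -1): no H
  1 × C: 3 H
  1 × C: 1 H
  1 × Cl: no H
  1 × N (aromatic): no H
  1 × O: 1 H
  Total hydrogens = 18.
Net charge -2.
Molecular formula: [C20H18ClNO7]2-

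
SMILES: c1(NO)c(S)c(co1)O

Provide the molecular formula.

Heavy atoms from the SMILES: 4 C, 1 N, 3 O, 1 S.
Implicit hydrogens by atom environment:
  3 × C (aromatic): no H
  2 × O: 1 H each → 2
  1 × C (aromatic): 1 H
  1 × N: 1 H
  1 × O (aromatic): no H
  1 × S: 1 H
  Total hydrogens = 5.
Molecular formula: C4H5NO3S

C4H5NO3S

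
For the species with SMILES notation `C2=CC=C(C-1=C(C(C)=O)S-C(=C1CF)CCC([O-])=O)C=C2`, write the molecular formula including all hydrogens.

C16H14FO3S-

Heavy atoms from the SMILES: 16 C, 1 F, 3 O, 1 S.
Implicit hydrogens by atom environment:
  5 × C (aromatic): 1 H each → 5
  5 × C (aromatic): no H
  3 × C: 2 H each → 6
  2 × C: no H
  2 × O: no H
  1 × C: 3 H
  1 × F: no H
  1 × O (charge -1): no H
  1 × S (aromatic): no H
  Total hydrogens = 14.
Net charge -1.
Molecular formula: C16H14FO3S-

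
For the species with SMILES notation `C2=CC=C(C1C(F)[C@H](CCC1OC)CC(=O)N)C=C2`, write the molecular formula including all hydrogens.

C15H20FNO2

Heavy atoms from the SMILES: 15 C, 1 F, 1 N, 2 O.
Implicit hydrogens by atom environment:
  5 × C (aromatic): 1 H each → 5
  4 × C: 1 H each → 4
  3 × C: 2 H each → 6
  2 × O: no H
  1 × C: 3 H
  1 × C (aromatic): no H
  1 × C: no H
  1 × F: no H
  1 × N: 2 H
  Total hydrogens = 20.
Molecular formula: C15H20FNO2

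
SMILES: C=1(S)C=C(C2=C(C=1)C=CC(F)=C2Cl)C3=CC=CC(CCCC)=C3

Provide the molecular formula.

C20H18ClFS

Heavy atoms from the SMILES: 20 C, 1 Cl, 1 F, 1 S.
Implicit hydrogens by atom environment:
  8 × C (aromatic): 1 H each → 8
  8 × C (aromatic): no H
  3 × C: 2 H each → 6
  1 × C: 3 H
  1 × Cl: no H
  1 × F: no H
  1 × S: 1 H
  Total hydrogens = 18.
Molecular formula: C20H18ClFS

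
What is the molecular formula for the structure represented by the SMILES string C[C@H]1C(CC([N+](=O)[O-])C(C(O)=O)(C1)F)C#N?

Heavy atoms from the SMILES: 9 C, 1 F, 2 N, 4 O.
Implicit hydrogens by atom environment:
  3 × C: 1 H each → 3
  3 × C: no H
  2 × C: 2 H each → 4
  2 × O: no H
  1 × C: 3 H
  1 × F: no H
  1 × N (charge +1): no H
  1 × N: no H
  1 × O: 1 H
  1 × O (charge -1): no H
  Total hydrogens = 11.
Molecular formula: C9H11FN2O4

C9H11FN2O4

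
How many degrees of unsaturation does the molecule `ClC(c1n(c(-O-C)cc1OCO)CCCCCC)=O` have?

Molecular formula from the SMILES: C13H20ClNO4.
DoU = (2C + 2 + N − H − X)/2 = (2·13 + 2 + 1 − 20 − 1)/2 = 8/2 = 4.
(Structurally: 1 ring(s) + 3 π bond(s) = 4.)

4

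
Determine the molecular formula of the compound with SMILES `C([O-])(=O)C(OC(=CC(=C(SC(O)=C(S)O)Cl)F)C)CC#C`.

Heavy atoms from the SMILES: 12 C, 1 Cl, 1 F, 5 O, 2 S.
Implicit hydrogens by atom environment:
  7 × C: no H
  3 × C: 1 H each → 3
  2 × O: 1 H each → 2
  2 × O: no H
  1 × C: 3 H
  1 × C: 2 H
  1 × Cl: no H
  1 × F: no H
  1 × O (charge -1): no H
  1 × S: 1 H
  1 × S: no H
  Total hydrogens = 11.
Net charge -1.
Molecular formula: C12H11ClFO5S2-

C12H11ClFO5S2-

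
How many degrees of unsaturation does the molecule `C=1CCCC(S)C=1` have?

Molecular formula from the SMILES: C6H10S.
DoU = (2C + 2 + N − H − X)/2 = (2·6 + 2 + 0 − 10 − 0)/2 = 4/2 = 2.
(Structurally: 1 ring(s) + 1 π bond(s) = 2.)

2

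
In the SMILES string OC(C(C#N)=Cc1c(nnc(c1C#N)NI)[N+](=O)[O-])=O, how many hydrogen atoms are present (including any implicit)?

3

Hydrogens are implicit in SMILES; fill each atom to its normal valence:
  4 × C (aromatic): no H
  4 × C: no H
  2 × N (aromatic): no H
  2 × N: no H
  2 × O: no H
  1 × C: 1 H
  1 × I: no H
  1 × N: 1 H
  1 × N (charge +1): no H
  1 × O: 1 H
  1 × O (charge -1): no H
  Total hydrogens = 3.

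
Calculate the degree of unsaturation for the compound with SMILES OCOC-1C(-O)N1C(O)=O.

2

Molecular formula from the SMILES: C4H7NO5.
DoU = (2C + 2 + N − H − X)/2 = (2·4 + 2 + 1 − 7 − 0)/2 = 4/2 = 2.
(Structurally: 1 ring(s) + 1 π bond(s) = 2.)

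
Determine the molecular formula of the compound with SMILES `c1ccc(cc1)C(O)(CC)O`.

Heavy atoms from the SMILES: 9 C, 2 O.
Implicit hydrogens by atom environment:
  5 × C (aromatic): 1 H each → 5
  2 × O: 1 H each → 2
  1 × C: 3 H
  1 × C: 2 H
  1 × C: no H
  1 × C (aromatic): no H
  Total hydrogens = 12.
Molecular formula: C9H12O2

C9H12O2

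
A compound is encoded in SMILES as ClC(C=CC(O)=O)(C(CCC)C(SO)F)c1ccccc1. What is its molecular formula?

C15H18ClFO3S

Heavy atoms from the SMILES: 15 C, 1 Cl, 1 F, 3 O, 1 S.
Implicit hydrogens by atom environment:
  5 × C (aromatic): 1 H each → 5
  4 × C: 1 H each → 4
  2 × C: 2 H each → 4
  2 × C: no H
  2 × O: 1 H each → 2
  1 × C: 3 H
  1 × C (aromatic): no H
  1 × Cl: no H
  1 × F: no H
  1 × O: no H
  1 × S: no H
  Total hydrogens = 18.
Molecular formula: C15H18ClFO3S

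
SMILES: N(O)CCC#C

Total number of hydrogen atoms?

Hydrogens are implicit in SMILES; fill each atom to its normal valence:
  2 × C: 2 H each → 4
  1 × C: 1 H
  1 × C: no H
  1 × N: 1 H
  1 × O: 1 H
  Total hydrogens = 7.

7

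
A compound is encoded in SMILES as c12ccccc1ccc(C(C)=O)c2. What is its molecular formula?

C12H10O

Heavy atoms from the SMILES: 12 C, 1 O.
Implicit hydrogens by atom environment:
  7 × C (aromatic): 1 H each → 7
  3 × C (aromatic): no H
  1 × C: 3 H
  1 × C: no H
  1 × O: no H
  Total hydrogens = 10.
Molecular formula: C12H10O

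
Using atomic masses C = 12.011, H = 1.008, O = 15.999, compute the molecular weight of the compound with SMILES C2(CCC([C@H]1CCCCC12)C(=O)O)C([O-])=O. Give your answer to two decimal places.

Molecular formula: C12H17O4-.
M = 12×12.011 + 17×1.008 + 4×15.999 = 225.26 g/mol.

225.26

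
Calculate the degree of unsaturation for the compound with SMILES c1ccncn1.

4

Molecular formula from the SMILES: C4H4N2.
DoU = (2C + 2 + N − H − X)/2 = (2·4 + 2 + 2 − 4 − 0)/2 = 8/2 = 4.
(Structurally: 1 ring(s) + 3 π bond(s) = 4.)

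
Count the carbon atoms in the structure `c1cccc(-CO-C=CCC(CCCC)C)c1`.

16

The symbol for carbon appears 16 times in the SMILES. Lowercase c denotes aromatic carbon and counts toward C.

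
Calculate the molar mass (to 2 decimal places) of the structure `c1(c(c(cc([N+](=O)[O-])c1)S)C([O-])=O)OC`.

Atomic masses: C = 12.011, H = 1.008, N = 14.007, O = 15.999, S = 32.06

228.20

Molecular formula: C8H6NO5S-.
M = 8×12.011 + 6×1.008 + 1×14.007 + 5×15.999 + 1×32.06 = 228.20 g/mol.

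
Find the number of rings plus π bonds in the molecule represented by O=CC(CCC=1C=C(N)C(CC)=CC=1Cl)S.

Molecular formula from the SMILES: C12H16ClNOS.
DoU = (2C + 2 + N − H − X)/2 = (2·12 + 2 + 1 − 16 − 1)/2 = 10/2 = 5.
(Structurally: 1 ring(s) + 4 π bond(s) = 5.)

5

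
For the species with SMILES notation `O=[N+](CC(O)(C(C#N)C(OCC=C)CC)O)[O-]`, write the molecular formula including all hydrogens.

Heavy atoms from the SMILES: 10 C, 2 N, 5 O.
Implicit hydrogens by atom environment:
  4 × C: 2 H each → 8
  3 × C: 1 H each → 3
  2 × C: no H
  2 × O: 1 H each → 2
  2 × O: no H
  1 × C: 3 H
  1 × N: no H
  1 × N (charge +1): no H
  1 × O (charge -1): no H
  Total hydrogens = 16.
Molecular formula: C10H16N2O5

C10H16N2O5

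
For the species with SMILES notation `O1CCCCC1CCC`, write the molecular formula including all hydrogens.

C8H16O

Heavy atoms from the SMILES: 8 C, 1 O.
Implicit hydrogens by atom environment:
  6 × C: 2 H each → 12
  1 × C: 3 H
  1 × C: 1 H
  1 × O: no H
  Total hydrogens = 16.
Molecular formula: C8H16O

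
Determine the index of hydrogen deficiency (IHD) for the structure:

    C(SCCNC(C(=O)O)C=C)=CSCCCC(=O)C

Molecular formula from the SMILES: C13H21NO3S2.
DoU = (2C + 2 + N − H − X)/2 = (2·13 + 2 + 1 − 21 − 0)/2 = 8/2 = 4.
(Structurally: 0 ring(s) + 4 π bond(s) = 4.)

4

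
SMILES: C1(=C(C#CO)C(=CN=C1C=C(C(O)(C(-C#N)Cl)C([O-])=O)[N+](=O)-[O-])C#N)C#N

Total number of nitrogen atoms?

5

The symbol for nitrogen appears 5 times in the SMILES.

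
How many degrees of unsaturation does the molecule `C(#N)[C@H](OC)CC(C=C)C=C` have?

4

Molecular formula from the SMILES: C9H13NO.
DoU = (2C + 2 + N − H − X)/2 = (2·9 + 2 + 1 − 13 − 0)/2 = 8/2 = 4.
(Structurally: 0 ring(s) + 4 π bond(s) = 4.)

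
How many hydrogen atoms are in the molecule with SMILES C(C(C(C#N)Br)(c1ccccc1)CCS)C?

16

Hydrogens are implicit in SMILES; fill each atom to its normal valence:
  5 × C (aromatic): 1 H each → 5
  3 × C: 2 H each → 6
  2 × C: no H
  1 × Br: no H
  1 × C: 3 H
  1 × C: 1 H
  1 × C (aromatic): no H
  1 × N: no H
  1 × S: 1 H
  Total hydrogens = 16.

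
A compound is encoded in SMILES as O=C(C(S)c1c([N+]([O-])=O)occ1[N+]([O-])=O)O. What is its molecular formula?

Heavy atoms from the SMILES: 6 C, 2 N, 7 O, 1 S.
Implicit hydrogens by atom environment:
  3 × C (aromatic): no H
  3 × O: no H
  2 × N (charge +1): no H
  2 × O (charge -1): no H
  1 × C (aromatic): 1 H
  1 × C: 1 H
  1 × C: no H
  1 × O: 1 H
  1 × O (aromatic): no H
  1 × S: 1 H
  Total hydrogens = 4.
Molecular formula: C6H4N2O7S

C6H4N2O7S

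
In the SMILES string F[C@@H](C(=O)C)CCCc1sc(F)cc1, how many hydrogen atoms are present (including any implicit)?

Hydrogens are implicit in SMILES; fill each atom to its normal valence:
  3 × C: 2 H each → 6
  2 × C (aromatic): 1 H each → 2
  2 × C (aromatic): no H
  2 × F: no H
  1 × C: 3 H
  1 × C: 1 H
  1 × C: no H
  1 × O: no H
  1 × S (aromatic): no H
  Total hydrogens = 12.

12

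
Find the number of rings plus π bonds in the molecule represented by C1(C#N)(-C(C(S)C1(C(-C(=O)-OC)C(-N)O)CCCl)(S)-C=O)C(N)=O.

6

Molecular formula from the SMILES: C13H18ClN3O5S2.
DoU = (2C + 2 + N − H − X)/2 = (2·13 + 2 + 3 − 18 − 1)/2 = 12/2 = 6.
(Structurally: 1 ring(s) + 5 π bond(s) = 6.)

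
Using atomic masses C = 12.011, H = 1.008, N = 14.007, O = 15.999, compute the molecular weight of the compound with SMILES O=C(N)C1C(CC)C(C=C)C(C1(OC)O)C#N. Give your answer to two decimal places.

238.29

Molecular formula: C12H18N2O3.
M = 12×12.011 + 18×1.008 + 2×14.007 + 3×15.999 = 238.29 g/mol.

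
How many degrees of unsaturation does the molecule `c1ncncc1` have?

Molecular formula from the SMILES: C4H4N2.
DoU = (2C + 2 + N − H − X)/2 = (2·4 + 2 + 2 − 4 − 0)/2 = 8/2 = 4.
(Structurally: 1 ring(s) + 3 π bond(s) = 4.)

4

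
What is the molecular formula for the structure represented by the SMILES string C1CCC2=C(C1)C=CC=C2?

C10H12

Heavy atoms from the SMILES: 10 C.
Implicit hydrogens by atom environment:
  4 × C: 2 H each → 8
  4 × C (aromatic): 1 H each → 4
  2 × C (aromatic): no H
  Total hydrogens = 12.
Molecular formula: C10H12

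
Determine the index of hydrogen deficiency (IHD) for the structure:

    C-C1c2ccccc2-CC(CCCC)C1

5

Molecular formula from the SMILES: C15H22.
DoU = (2C + 2 + N − H − X)/2 = (2·15 + 2 + 0 − 22 − 0)/2 = 10/2 = 5.
(Structurally: 2 ring(s) + 3 π bond(s) = 5.)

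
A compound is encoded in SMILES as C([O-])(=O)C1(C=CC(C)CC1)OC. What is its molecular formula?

Heavy atoms from the SMILES: 9 C, 3 O.
Implicit hydrogens by atom environment:
  3 × C: 1 H each → 3
  2 × C: 3 H each → 6
  2 × C: 2 H each → 4
  2 × C: no H
  2 × O: no H
  1 × O (charge -1): no H
  Total hydrogens = 13.
Net charge -1.
Molecular formula: C9H13O3-

C9H13O3-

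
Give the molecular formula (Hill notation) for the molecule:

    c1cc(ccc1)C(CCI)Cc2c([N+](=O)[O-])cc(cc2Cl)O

Heavy atoms from the SMILES: 16 C, 1 Cl, 1 I, 1 N, 3 O.
Implicit hydrogens by atom environment:
  7 × C (aromatic): 1 H each → 7
  5 × C (aromatic): no H
  3 × C: 2 H each → 6
  1 × C: 1 H
  1 × Cl: no H
  1 × I: no H
  1 × N (charge +1): no H
  1 × O: 1 H
  1 × O: no H
  1 × O (charge -1): no H
  Total hydrogens = 15.
Molecular formula: C16H15ClINO3

C16H15ClINO3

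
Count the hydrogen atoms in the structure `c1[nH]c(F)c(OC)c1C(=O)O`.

Hydrogens are implicit in SMILES; fill each atom to its normal valence:
  3 × C (aromatic): no H
  2 × O: no H
  1 × C: 3 H
  1 × C (aromatic): 1 H
  1 × C: no H
  1 × F: no H
  1 × N (aromatic): 1 H
  1 × O: 1 H
  Total hydrogens = 6.

6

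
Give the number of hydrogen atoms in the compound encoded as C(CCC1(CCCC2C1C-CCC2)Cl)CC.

27

Hydrogens are implicit in SMILES; fill each atom to its normal valence:
  11 × C: 2 H each → 22
  2 × C: 1 H each → 2
  1 × C: 3 H
  1 × C: no H
  1 × Cl: no H
  Total hydrogens = 27.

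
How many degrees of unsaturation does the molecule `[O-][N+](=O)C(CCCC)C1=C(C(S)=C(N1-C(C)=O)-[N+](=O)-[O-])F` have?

Molecular formula from the SMILES: C11H14FN3O5S.
DoU = (2C + 2 + N − H − X)/2 = (2·11 + 2 + 3 − 14 − 1)/2 = 12/2 = 6.
(Structurally: 1 ring(s) + 5 π bond(s) = 6.)

6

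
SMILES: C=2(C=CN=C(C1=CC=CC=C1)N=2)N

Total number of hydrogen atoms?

9

Hydrogens are implicit in SMILES; fill each atom to its normal valence:
  7 × C (aromatic): 1 H each → 7
  3 × C (aromatic): no H
  2 × N (aromatic): no H
  1 × N: 2 H
  Total hydrogens = 9.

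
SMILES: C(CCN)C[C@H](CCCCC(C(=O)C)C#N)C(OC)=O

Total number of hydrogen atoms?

26

Hydrogens are implicit in SMILES; fill each atom to its normal valence:
  8 × C: 2 H each → 16
  3 × C: no H
  3 × O: no H
  2 × C: 3 H each → 6
  2 × C: 1 H each → 2
  1 × N: 2 H
  1 × N: no H
  Total hydrogens = 26.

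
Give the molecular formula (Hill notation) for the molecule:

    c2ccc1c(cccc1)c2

Heavy atoms from the SMILES: 10 C.
Implicit hydrogens by atom environment:
  8 × C (aromatic): 1 H each → 8
  2 × C (aromatic): no H
  Total hydrogens = 8.
Molecular formula: C10H8

C10H8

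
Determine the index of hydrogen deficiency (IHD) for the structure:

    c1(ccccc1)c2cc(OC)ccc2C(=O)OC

Molecular formula from the SMILES: C15H14O3.
DoU = (2C + 2 + N − H − X)/2 = (2·15 + 2 + 0 − 14 − 0)/2 = 18/2 = 9.
(Structurally: 2 ring(s) + 7 π bond(s) = 9.)

9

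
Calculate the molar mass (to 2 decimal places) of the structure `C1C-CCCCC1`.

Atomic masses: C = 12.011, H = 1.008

Molecular formula: C7H14.
M = 7×12.011 + 14×1.008 = 98.19 g/mol.

98.19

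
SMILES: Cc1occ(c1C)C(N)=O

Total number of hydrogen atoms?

9

Hydrogens are implicit in SMILES; fill each atom to its normal valence:
  3 × C (aromatic): no H
  2 × C: 3 H each → 6
  1 × C (aromatic): 1 H
  1 × C: no H
  1 × N: 2 H
  1 × O (aromatic): no H
  1 × O: no H
  Total hydrogens = 9.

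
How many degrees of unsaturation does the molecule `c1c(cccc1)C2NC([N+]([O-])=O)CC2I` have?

6

Molecular formula from the SMILES: C10H11IN2O2.
DoU = (2C + 2 + N − H − X)/2 = (2·10 + 2 + 2 − 11 − 1)/2 = 12/2 = 6.
(Structurally: 2 ring(s) + 4 π bond(s) = 6.)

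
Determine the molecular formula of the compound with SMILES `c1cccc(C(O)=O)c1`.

Heavy atoms from the SMILES: 7 C, 2 O.
Implicit hydrogens by atom environment:
  5 × C (aromatic): 1 H each → 5
  1 × C (aromatic): no H
  1 × C: no H
  1 × O: 1 H
  1 × O: no H
  Total hydrogens = 6.
Molecular formula: C7H6O2

C7H6O2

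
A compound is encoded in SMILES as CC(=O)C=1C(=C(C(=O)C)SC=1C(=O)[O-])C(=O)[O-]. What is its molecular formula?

Heavy atoms from the SMILES: 10 C, 6 O, 1 S.
Implicit hydrogens by atom environment:
  4 × C (aromatic): no H
  4 × C: no H
  4 × O: no H
  2 × C: 3 H each → 6
  2 × O (charge -1): no H
  1 × S (aromatic): no H
  Total hydrogens = 6.
Net charge -2.
Molecular formula: [C10H6O6S]2-

[C10H6O6S]2-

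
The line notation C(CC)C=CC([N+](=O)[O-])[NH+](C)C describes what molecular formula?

C8H17N2O2+

Heavy atoms from the SMILES: 8 C, 2 N, 2 O.
Implicit hydrogens by atom environment:
  3 × C: 3 H each → 9
  3 × C: 1 H each → 3
  2 × C: 2 H each → 4
  1 × N (charge +1): 1 H
  1 × N (charge +1): no H
  1 × O: no H
  1 × O (charge -1): no H
  Total hydrogens = 17.
Net charge +1.
Molecular formula: C8H17N2O2+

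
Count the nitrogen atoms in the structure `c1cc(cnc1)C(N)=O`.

The symbol for nitrogen appears 2 times in the SMILES.

2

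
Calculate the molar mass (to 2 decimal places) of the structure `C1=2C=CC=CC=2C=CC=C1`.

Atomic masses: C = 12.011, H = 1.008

128.17

Molecular formula: C10H8.
M = 10×12.011 + 8×1.008 = 128.17 g/mol.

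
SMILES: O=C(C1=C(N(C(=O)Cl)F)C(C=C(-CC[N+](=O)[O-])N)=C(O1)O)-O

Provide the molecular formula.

C10H9ClFN3O7

Heavy atoms from the SMILES: 10 C, 1 Cl, 1 F, 3 N, 7 O.
Implicit hydrogens by atom environment:
  4 × C (aromatic): no H
  3 × C: no H
  3 × O: no H
  2 × C: 2 H each → 4
  2 × O: 1 H each → 2
  1 × C: 1 H
  1 × Cl: no H
  1 × F: no H
  1 × N: 2 H
  1 × N: no H
  1 × N (charge +1): no H
  1 × O (aromatic): no H
  1 × O (charge -1): no H
  Total hydrogens = 9.
Molecular formula: C10H9ClFN3O7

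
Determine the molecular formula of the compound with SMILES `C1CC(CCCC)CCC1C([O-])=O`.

C11H19O2-

Heavy atoms from the SMILES: 11 C, 2 O.
Implicit hydrogens by atom environment:
  7 × C: 2 H each → 14
  2 × C: 1 H each → 2
  1 × C: 3 H
  1 × C: no H
  1 × O: no H
  1 × O (charge -1): no H
  Total hydrogens = 19.
Net charge -1.
Molecular formula: C11H19O2-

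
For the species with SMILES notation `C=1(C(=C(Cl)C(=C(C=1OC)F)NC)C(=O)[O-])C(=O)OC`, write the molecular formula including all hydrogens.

Heavy atoms from the SMILES: 11 C, 1 Cl, 1 F, 1 N, 5 O.
Implicit hydrogens by atom environment:
  6 × C (aromatic): no H
  4 × O: no H
  3 × C: 3 H each → 9
  2 × C: no H
  1 × Cl: no H
  1 × F: no H
  1 × N: 1 H
  1 × O (charge -1): no H
  Total hydrogens = 10.
Net charge -1.
Molecular formula: C11H10ClFNO5-

C11H10ClFNO5-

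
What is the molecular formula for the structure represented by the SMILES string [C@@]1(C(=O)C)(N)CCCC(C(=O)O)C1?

Heavy atoms from the SMILES: 9 C, 1 N, 3 O.
Implicit hydrogens by atom environment:
  4 × C: 2 H each → 8
  3 × C: no H
  2 × O: no H
  1 × C: 3 H
  1 × C: 1 H
  1 × N: 2 H
  1 × O: 1 H
  Total hydrogens = 15.
Molecular formula: C9H15NO3

C9H15NO3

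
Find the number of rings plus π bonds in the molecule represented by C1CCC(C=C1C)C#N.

Molecular formula from the SMILES: C8H11N.
DoU = (2C + 2 + N − H − X)/2 = (2·8 + 2 + 1 − 11 − 0)/2 = 8/2 = 4.
(Structurally: 1 ring(s) + 3 π bond(s) = 4.)

4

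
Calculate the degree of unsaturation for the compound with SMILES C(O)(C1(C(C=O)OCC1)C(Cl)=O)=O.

4

Molecular formula from the SMILES: C7H7ClO5.
DoU = (2C + 2 + N − H − X)/2 = (2·7 + 2 + 0 − 7 − 1)/2 = 8/2 = 4.
(Structurally: 1 ring(s) + 3 π bond(s) = 4.)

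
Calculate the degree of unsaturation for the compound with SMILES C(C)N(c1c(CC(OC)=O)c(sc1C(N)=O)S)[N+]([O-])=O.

Molecular formula from the SMILES: C10H13N3O5S2.
DoU = (2C + 2 + N − H − X)/2 = (2·10 + 2 + 3 − 13 − 0)/2 = 12/2 = 6.
(Structurally: 1 ring(s) + 5 π bond(s) = 6.)

6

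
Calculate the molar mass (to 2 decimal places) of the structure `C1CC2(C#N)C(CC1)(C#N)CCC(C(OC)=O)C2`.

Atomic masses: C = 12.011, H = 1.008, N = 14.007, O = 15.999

Molecular formula: C14H18N2O2.
M = 14×12.011 + 18×1.008 + 2×14.007 + 2×15.999 = 246.31 g/mol.

246.31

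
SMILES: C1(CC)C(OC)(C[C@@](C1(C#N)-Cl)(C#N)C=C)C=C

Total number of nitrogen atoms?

The symbol for nitrogen appears 2 times in the SMILES.

2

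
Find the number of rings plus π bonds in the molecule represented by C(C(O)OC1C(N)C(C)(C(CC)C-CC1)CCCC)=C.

Molecular formula from the SMILES: C17H33NO2.
DoU = (2C + 2 + N − H − X)/2 = (2·17 + 2 + 1 − 33 − 0)/2 = 4/2 = 2.
(Structurally: 1 ring(s) + 1 π bond(s) = 2.)

2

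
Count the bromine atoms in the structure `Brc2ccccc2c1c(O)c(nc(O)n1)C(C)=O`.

The symbol for bromine appears 1 time in the SMILES.

1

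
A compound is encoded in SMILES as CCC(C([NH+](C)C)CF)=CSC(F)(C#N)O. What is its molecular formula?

C10H17F2N2OS+

Heavy atoms from the SMILES: 10 C, 2 F, 2 N, 1 O, 1 S.
Implicit hydrogens by atom environment:
  3 × C: 3 H each → 9
  3 × C: no H
  2 × C: 2 H each → 4
  2 × C: 1 H each → 2
  2 × F: no H
  1 × N (charge +1): 1 H
  1 × N: no H
  1 × O: 1 H
  1 × S: no H
  Total hydrogens = 17.
Net charge +1.
Molecular formula: C10H17F2N2OS+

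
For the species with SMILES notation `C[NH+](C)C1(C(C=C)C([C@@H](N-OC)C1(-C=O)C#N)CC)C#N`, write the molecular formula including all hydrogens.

C15H23N4O2+

Heavy atoms from the SMILES: 15 C, 4 N, 2 O.
Implicit hydrogens by atom environment:
  5 × C: 1 H each → 5
  4 × C: 3 H each → 12
  4 × C: no H
  2 × C: 2 H each → 4
  2 × N: no H
  2 × O: no H
  1 × N (charge +1): 1 H
  1 × N: 1 H
  Total hydrogens = 23.
Net charge +1.
Molecular formula: C15H23N4O2+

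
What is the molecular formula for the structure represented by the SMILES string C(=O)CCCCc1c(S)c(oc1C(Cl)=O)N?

Heavy atoms from the SMILES: 10 C, 1 Cl, 1 N, 3 O, 1 S.
Implicit hydrogens by atom environment:
  4 × C: 2 H each → 8
  4 × C (aromatic): no H
  2 × O: no H
  1 × C: 1 H
  1 × C: no H
  1 × Cl: no H
  1 × N: 2 H
  1 × O (aromatic): no H
  1 × S: 1 H
  Total hydrogens = 12.
Molecular formula: C10H12ClNO3S

C10H12ClNO3S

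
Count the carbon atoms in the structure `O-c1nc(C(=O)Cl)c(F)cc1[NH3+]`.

6

The symbol for carbon appears 6 times in the SMILES. Lowercase c denotes aromatic carbon and counts toward C.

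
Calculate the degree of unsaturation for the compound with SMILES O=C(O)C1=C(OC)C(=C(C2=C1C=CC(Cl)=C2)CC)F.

8

Molecular formula from the SMILES: C14H12ClFO3.
DoU = (2C + 2 + N − H − X)/2 = (2·14 + 2 + 0 − 12 − 2)/2 = 16/2 = 8.
(Structurally: 2 ring(s) + 6 π bond(s) = 8.)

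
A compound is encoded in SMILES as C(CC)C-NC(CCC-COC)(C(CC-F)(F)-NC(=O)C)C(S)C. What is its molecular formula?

C17H34F2N2O2S

Heavy atoms from the SMILES: 17 C, 2 F, 2 N, 2 O, 1 S.
Implicit hydrogens by atom environment:
  9 × C: 2 H each → 18
  4 × C: 3 H each → 12
  3 × C: no H
  2 × F: no H
  2 × N: 1 H each → 2
  2 × O: no H
  1 × C: 1 H
  1 × S: 1 H
  Total hydrogens = 34.
Molecular formula: C17H34F2N2O2S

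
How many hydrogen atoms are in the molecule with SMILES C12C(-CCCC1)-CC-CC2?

18

Hydrogens are implicit in SMILES; fill each atom to its normal valence:
  8 × C: 2 H each → 16
  2 × C: 1 H each → 2
  Total hydrogens = 18.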